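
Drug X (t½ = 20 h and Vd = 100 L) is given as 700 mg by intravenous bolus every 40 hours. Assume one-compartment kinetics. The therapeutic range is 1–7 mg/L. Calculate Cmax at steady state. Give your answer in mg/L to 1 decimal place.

9.3 mg/L

τ = 40 h = 2 half-lives, so f = (1/2)^2 = 0.25.
At steady state, R = 1/(1 − 0.25) = 4/3.
Single-dose peak C₀ = D/Vd = 700/100 = 7 mg/L.
Steady-state peak Cmax,ss = C₀·R = 7 × 4/3 ≈ 9.333 mg/L.
Peak 9.3 mg/L vs MTC 7 mg/L: exceeds toxic threshold.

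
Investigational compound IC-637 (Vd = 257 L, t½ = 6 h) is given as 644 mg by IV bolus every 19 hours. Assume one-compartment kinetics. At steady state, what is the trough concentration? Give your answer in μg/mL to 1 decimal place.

Over one 19-h interval, 19/6 ≈ 3.1667 half-lives elapse, leaving f ≈ 0.1114 of each dose.
Accumulation ratio R = 1/(1 − f) ≈ 1/0.8886 ≈ 1.1254.
Single-dose peak C₀ = D/Vd = 644/257 ≈ 2.506 μg/mL.
Steady-state peak Cmax,ss = C₀·R ≈ 2.506 × 1.1254 ≈ 2.820 μg/mL.
One interval later, Cmin,ss = Cmax,ss·e^(−kτ) ≈ 2.820 × 0.1114 ≈ 0.314 μg/mL.

0.3 μg/mL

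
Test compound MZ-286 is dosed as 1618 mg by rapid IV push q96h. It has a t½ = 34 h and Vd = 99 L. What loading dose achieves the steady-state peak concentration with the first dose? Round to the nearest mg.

f = (1/2)^(96/34) ≈ 0.141264; accumulation ratio R = 1/(1−f) ≈ 1.16450.
Loading dose to hit Cmax,ss on first dose: D_load = D_maint·R ≈ 1618 × 1.16450 ≈ 1884.16 mg.

1884 mg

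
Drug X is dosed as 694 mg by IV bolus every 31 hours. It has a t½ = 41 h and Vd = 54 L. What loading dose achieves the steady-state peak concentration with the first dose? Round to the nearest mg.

f = (1/2)^(31/41) ≈ 0.592096; accumulation ratio R = 1/(1−f) ≈ 2.45156.
Loading dose to hit Cmax,ss on first dose: D_load = D_maint·R ≈ 694 × 2.45156 ≈ 1701.38 mg.

1701 mg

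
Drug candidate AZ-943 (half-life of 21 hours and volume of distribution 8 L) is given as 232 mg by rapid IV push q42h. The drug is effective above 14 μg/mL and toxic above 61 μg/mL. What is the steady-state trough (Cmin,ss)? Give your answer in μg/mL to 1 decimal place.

The dosing interval is 2 half-lives, so f = 2^(−2) = 0.25.
At steady state, R = 1/(1 − 0.25) = 4/3.
Single-dose peak C₀ = D/Vd = 232/8 = 29 μg/mL.
Steady-state peak Cmax,ss = C₀·R = 29 × 4/3 ≈ 38.667 μg/mL.
Steady-state trough Cmin,ss = Cmax,ss·f ≈ 38.667 × 0.25 ≈ 9.667 μg/mL.
Trough 9.7 μg/mL vs MEC 14 μg/mL: subtherapeutic.

9.7 μg/mL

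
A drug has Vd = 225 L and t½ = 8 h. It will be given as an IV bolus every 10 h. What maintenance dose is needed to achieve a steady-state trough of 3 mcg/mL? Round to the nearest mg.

930 mg

τ/t½ = 10/8 ≈ 1.25, so f = (1/2)^(10/8) ≈ 0.420448.
Cmin,ss = (D/Vd)·f/(1−f), so D = Cmin,ss·Vd·(1−f)/f.
D = 3 × 225 × (1−f)/f ≈ 3 × 225 × 1.37842 ≈ 930.43 mg.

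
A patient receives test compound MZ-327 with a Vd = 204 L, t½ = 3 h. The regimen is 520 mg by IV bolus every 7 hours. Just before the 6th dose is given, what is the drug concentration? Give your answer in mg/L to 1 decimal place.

0.6 mg/L

f = (1/2)^(τ/t½) = (1/2)^(7/3) ≈ 0.1984.
C₀ = D/Vd = 520/204 ≈ 2.549 mg/L.
Before the 6th dose, 5 doses have been given. Superposition: Cmin = C₀·(f + f² + … + f^5).
≈ 2.549 × (0.1984 + 0.0394 + 0.0078 + 0.0015 + 0.0003) ≈ 2.549 × 0.2474 ≈ 0.631 mg/L.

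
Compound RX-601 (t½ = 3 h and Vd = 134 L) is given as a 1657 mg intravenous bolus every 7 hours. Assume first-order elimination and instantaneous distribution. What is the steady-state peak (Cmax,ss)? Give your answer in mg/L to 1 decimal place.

15.4 mg/L

τ/t½ = 7/3 ≈ 2.3333, so fraction remaining f = (1/2)^(7/3) ≈ 0.1984.
At steady state, accumulation factor R = 1/(1 − e^(−kτ)) ≈ 1.2475.
Single-dose peak C₀ = D/Vd = 1657/134 ≈ 12.366 mg/L.
Steady-state peak Cmax,ss = C₀·R ≈ 12.366 × 1.2475 ≈ 15.427 mg/L.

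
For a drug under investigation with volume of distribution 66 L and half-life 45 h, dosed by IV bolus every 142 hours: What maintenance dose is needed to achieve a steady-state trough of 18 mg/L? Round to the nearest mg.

τ/t½ = 142/45 ≈ 3.1556, so f = (1/2)^(142/45) ≈ 0.112223.
Cmin,ss = (D/Vd)·f/(1−f), so D = Cmin,ss·Vd·(1−f)/f.
D = 18 × 66 × (1−f)/f ≈ 18 × 66 × 7.91083 ≈ 9398.07 mg.

9398 mg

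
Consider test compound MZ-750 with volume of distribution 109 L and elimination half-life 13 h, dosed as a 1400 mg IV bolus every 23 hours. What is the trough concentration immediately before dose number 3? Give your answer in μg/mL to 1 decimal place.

4.9 μg/mL

f = (1/2)^(τ/t½) = (1/2)^(23/13) ≈ 0.2934.
C₀ = D/Vd = 1400/109 ≈ 12.844 μg/mL.
Before the 3rd dose, 2 doses have been given. Superposition: Cmin = C₀·(f + f²).
≈ 12.844 × (0.2934 + 0.0861) ≈ 12.844 × 0.3795 ≈ 4.874 μg/mL.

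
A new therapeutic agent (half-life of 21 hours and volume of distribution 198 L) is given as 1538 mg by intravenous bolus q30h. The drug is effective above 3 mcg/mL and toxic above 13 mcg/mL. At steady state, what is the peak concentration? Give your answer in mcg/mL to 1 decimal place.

Over one 30-h interval, 30/21 ≈ 1.4286 half-lives elapse, leaving f ≈ 0.3715 of each dose.
At steady state, accumulation factor R = 1/(1 − e^(−kτ)) ≈ 1.5911.
Single-dose peak C₀ = D/Vd = 1538/198 ≈ 7.768 mcg/mL.
Steady-state peak Cmax,ss = C₀·R ≈ 7.768 × 1.5911 ≈ 12.360 mcg/mL.
Peak 12.4 mcg/mL vs MTC 13 mcg/mL: below toxic threshold.

12.4 mcg/mL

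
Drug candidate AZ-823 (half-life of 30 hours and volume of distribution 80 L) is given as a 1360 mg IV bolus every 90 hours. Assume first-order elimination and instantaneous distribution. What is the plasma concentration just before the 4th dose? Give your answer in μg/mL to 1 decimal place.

f = (1/2)^(τ/t½) = (1/2)^(90/30) ≈ 0.1250.
C₀ = D/Vd = 1360/80 ≈ 17.000 μg/mL.
Before the 4th dose, 3 doses have been given. Superposition: Cmin = C₀·(f + f² + … + f^3).
≈ 17.000 × (0.1250 + 0.0156 + 0.0020) ≈ 17.000 × 0.1426 ≈ 2.424 μg/mL.

2.4 μg/mL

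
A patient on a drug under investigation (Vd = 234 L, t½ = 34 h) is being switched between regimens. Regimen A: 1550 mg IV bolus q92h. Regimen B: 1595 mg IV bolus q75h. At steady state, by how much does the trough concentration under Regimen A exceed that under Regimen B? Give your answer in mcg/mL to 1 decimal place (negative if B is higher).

-0.7 mcg/mL

Regimen A: f = (1/2)^(92/34) ≈ 0.1533; Cmin,ss = (1550/234)·f/(1−f) ≈ 1.199 mcg/mL.
Regimen B: f = (1/2)^(75/34) ≈ 0.2168; Cmin,ss = (1595/234)·f/(1−f) ≈ 1.887 mcg/mL.
Difference ≈ 1.199 − 1.887 ≈ -0.688 mcg/mL.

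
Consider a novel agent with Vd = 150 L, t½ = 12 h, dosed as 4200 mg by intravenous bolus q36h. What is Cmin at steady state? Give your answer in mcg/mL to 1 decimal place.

The dosing interval is 3 half-lives, so f = 2^(−3) = 0.125.
At steady state, R = 1/(1 − 0.125) = 8/7.
Single-dose peak C₀ = D/Vd = 4200/150 = 28 mcg/mL.
Steady-state peak Cmax,ss = C₀·R = 28 × 8/7 ≈ 32.000 mcg/mL.
Steady-state trough Cmin,ss = Cmax,ss·f ≈ 32.000 × 0.125 ≈ 4.000 mcg/mL.

4.0 mcg/mL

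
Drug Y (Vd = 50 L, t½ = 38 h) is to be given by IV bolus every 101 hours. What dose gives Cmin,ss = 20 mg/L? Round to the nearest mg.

5311 mg

τ/t½ = 101/38 ≈ 2.6579, so f = (1/2)^(101/38) ≈ 0.158451.
Cmin,ss = (D/Vd)·f/(1−f), so D = Cmin,ss·Vd·(1−f)/f.
D = 20 × 50 × (1−f)/f ≈ 20 × 50 × 5.31110 ≈ 5311.10 mg.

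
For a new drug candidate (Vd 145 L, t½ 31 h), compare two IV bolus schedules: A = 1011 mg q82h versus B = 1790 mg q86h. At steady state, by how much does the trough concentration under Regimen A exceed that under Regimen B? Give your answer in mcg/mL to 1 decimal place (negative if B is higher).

Regimen A: f = (1/2)^(82/31) ≈ 0.1599; Cmin,ss = (1011/145)·f/(1−f) ≈ 1.327 mcg/mL.
Regimen B: f = (1/2)^(86/31) ≈ 0.1462; Cmin,ss = (1790/145)·f/(1−f) ≈ 2.114 mcg/mL.
Difference ≈ 1.327 − 2.114 ≈ -0.787 mcg/mL.

-0.8 mcg/mL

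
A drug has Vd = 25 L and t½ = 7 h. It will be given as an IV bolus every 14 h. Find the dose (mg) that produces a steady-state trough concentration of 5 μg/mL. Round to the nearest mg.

τ/t½ = 14/7 ≈ 2, so f = (1/2)^(14/7) ≈ 0.250000.
Cmin,ss = (D/Vd)·f/(1−f), so D = Cmin,ss·Vd·(1−f)/f.
D = 5 × 25 × (1−f)/f ≈ 5 × 25 × 3.00000 ≈ 375.00 mg.

375 mg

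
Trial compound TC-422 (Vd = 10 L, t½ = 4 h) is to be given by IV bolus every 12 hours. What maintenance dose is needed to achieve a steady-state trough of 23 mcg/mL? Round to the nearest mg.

1610 mg

τ/t½ = 12/4 ≈ 3, so f = (1/2)^(12/4) ≈ 0.125000.
Cmin,ss = (D/Vd)·f/(1−f), so D = Cmin,ss·Vd·(1−f)/f.
D = 23 × 10 × (1−f)/f ≈ 23 × 10 × 7.00000 ≈ 1610.00 mg.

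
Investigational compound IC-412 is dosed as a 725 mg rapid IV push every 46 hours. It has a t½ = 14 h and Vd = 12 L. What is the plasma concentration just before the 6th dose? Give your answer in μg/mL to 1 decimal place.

f = (1/2)^(τ/t½) = (1/2)^(46/14) ≈ 0.1025.
C₀ = D/Vd = 725/12 ≈ 60.417 μg/mL.
Before the 6th dose, 5 doses have been given. Superposition: Cmin = C₀·(f + f² + … + f^5).
≈ 60.417 × (0.1025 + 0.0105 + 0.0011 + 0.0001 + 0.0000) ≈ 60.417 × 0.1142 ≈ 6.900 μg/mL.

6.9 μg/mL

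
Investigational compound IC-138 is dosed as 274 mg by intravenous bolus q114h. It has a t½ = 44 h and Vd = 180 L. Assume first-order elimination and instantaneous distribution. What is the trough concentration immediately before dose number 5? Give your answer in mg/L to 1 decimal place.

f = (1/2)^(τ/t½) = (1/2)^(114/44) ≈ 0.1660.
C₀ = D/Vd = 274/180 ≈ 1.522 mg/L.
Before the 5th dose, 4 doses have been given. Superposition: Cmin = C₀·(f + f² + … + f^4).
≈ 1.522 × (0.1660 + 0.0276 + 0.0046 + 0.0008) ≈ 1.522 × 0.1990 ≈ 0.303 mg/L.

0.3 mg/L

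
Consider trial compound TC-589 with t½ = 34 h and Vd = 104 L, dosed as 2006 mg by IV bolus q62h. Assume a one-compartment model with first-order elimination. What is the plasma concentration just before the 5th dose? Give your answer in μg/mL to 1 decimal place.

7.5 μg/mL

f = (1/2)^(τ/t½) = (1/2)^(62/34) ≈ 0.2825.
C₀ = D/Vd = 2006/104 ≈ 19.288 μg/mL.
Before the 5th dose, 4 doses have been given. Superposition: Cmin = C₀·(f + f² + … + f^4).
≈ 19.288 × (0.2825 + 0.0798 + 0.0225 + 0.0064) ≈ 19.288 × 0.3912 ≈ 7.545 μg/mL.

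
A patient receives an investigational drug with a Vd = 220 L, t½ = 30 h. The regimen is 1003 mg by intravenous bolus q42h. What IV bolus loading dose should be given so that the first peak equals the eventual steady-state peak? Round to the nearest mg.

1615 mg

f = (1/2)^(42/30) ≈ 0.378929; accumulation ratio R = 1/(1−f) ≈ 1.61012.
Loading dose to hit Cmax,ss on first dose: D_load = D_maint·R ≈ 1003 × 1.61012 ≈ 1614.95 mg.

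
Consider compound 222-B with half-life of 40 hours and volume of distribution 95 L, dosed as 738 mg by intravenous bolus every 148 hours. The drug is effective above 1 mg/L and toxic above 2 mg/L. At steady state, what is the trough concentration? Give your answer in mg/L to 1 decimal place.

k = ln2/t½ = ln2/40 ≈ 0.017329 h⁻¹; fraction remaining f = e^(−kτ) = e^(−0.017329×148) ≈ 0.0769.
At steady state, accumulation factor R = 1/(1 − e^(−kτ)) ≈ 1.0833.
Single-dose peak C₀ = D/Vd = 738/95 ≈ 7.768 mg/L.
Steady-state peak Cmax,ss = C₀·R ≈ 7.768 × 1.0833 ≈ 8.415 mg/L.
Steady-state trough Cmin,ss = Cmax,ss·f ≈ 8.415 × 0.0769 ≈ 0.647 mg/L.
Trough 0.6 mg/L vs MEC 1 mg/L: subtherapeutic.

0.6 mg/L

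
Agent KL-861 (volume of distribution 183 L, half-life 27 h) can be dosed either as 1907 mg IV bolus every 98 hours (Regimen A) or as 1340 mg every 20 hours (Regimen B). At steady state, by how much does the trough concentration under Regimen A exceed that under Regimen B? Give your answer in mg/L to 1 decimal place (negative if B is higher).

Regimen A: f = (1/2)^(98/27) ≈ 0.0808; Cmin,ss = (1907/183)·f/(1−f) ≈ 0.916 mg/L.
Regimen B: f = (1/2)^(20/27) ≈ 0.5984; Cmin,ss = (1340/183)·f/(1−f) ≈ 10.911 mg/L.
Difference ≈ 0.916 − 10.911 ≈ -9.995 mg/L.

-10.0 mg/L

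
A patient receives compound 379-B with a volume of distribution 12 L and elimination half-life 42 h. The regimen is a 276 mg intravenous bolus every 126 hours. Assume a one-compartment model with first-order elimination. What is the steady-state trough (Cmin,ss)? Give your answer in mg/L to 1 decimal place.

The dosing interval is 3 half-lives, so f = 2^(−3) = 0.125.
Accumulation ratio R = 1/(1 − f) = 1/0.875 = 8/7.
Single-dose peak C₀ = D/Vd = 276/12 = 23 mg/L.
Steady-state peak Cmax,ss = C₀·R = 23 × 8/7 ≈ 26.286 mg/L.
Steady-state trough Cmin,ss = Cmax,ss·f ≈ 26.286 × 0.125 ≈ 3.286 mg/L.

3.3 mg/L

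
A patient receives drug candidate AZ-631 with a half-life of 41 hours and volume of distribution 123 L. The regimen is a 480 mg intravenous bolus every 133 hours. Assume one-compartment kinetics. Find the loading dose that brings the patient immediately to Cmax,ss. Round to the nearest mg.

f = (1/2)^(133/41) ≈ 0.105557; accumulation ratio R = 1/(1−f) ≈ 1.11801.
Loading dose to hit Cmax,ss on first dose: D_load = D_maint·R ≈ 480 × 1.11801 ≈ 536.64 mg.

537 mg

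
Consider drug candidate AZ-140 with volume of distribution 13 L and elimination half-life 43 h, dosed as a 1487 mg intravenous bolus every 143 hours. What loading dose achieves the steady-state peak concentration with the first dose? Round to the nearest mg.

1652 mg

f = (1/2)^(143/43) ≈ 0.099747; accumulation ratio R = 1/(1−f) ≈ 1.11080.
Loading dose to hit Cmax,ss on first dose: D_load = D_maint·R ≈ 1487 × 1.11080 ≈ 1651.76 mg.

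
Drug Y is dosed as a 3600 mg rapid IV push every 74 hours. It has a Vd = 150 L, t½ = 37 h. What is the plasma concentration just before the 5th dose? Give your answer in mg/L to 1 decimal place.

8.0 mg/L

f = (1/2)^(τ/t½) = (1/2)^(74/37) ≈ 0.2500.
C₀ = D/Vd = 3600/150 ≈ 24.000 mg/L.
Before the 5th dose, 4 doses have been given. Superposition: Cmin = C₀·(f + f² + … + f^4).
≈ 24.000 × (0.2500 + 0.0625 + 0.0156 + 0.0039) ≈ 24.000 × 0.3320 ≈ 7.968 mg/L.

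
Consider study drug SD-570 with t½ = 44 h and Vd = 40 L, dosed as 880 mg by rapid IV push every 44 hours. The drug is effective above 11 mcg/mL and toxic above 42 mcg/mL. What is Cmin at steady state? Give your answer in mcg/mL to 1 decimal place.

The dosing interval is 1 half-life, so f = 2^(−1) = 0.5.
Accumulation ratio R = 1/(1 − f) = 1/0.5 = 2/1.
Single-dose peak C₀ = D/Vd = 880/40 = 22 mcg/mL.
Steady-state peak Cmax,ss = C₀·R = 22 × 2/1 ≈ 44.000 mcg/mL.
Steady-state trough Cmin,ss = Cmax,ss·f ≈ 44.000 × 0.5 ≈ 22.000 mcg/mL.
Trough 22.0 mcg/mL vs MEC 11 mcg/mL: adequate.

22.0 mcg/mL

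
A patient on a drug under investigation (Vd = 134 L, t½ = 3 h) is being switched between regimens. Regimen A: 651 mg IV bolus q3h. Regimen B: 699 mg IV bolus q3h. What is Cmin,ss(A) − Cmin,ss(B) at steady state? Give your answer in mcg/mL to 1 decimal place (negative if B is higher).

Regimen A: f = (1/2)^(3/3) ≈ 0.5000; Cmin,ss = (651/134)·f/(1−f) ≈ 4.858 mcg/mL.
Regimen B: f = (1/2)^(3/3) ≈ 0.5000; Cmin,ss = (699/134)·f/(1−f) ≈ 5.216 mcg/mL.
Difference ≈ 4.858 − 5.216 ≈ -0.358 mcg/mL.

-0.4 mcg/mL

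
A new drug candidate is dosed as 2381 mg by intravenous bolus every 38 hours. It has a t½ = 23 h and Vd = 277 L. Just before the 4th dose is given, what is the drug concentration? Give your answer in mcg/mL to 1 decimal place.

f = (1/2)^(τ/t½) = (1/2)^(38/23) ≈ 0.3182.
C₀ = D/Vd = 2381/277 ≈ 8.596 mcg/mL.
Before the 4th dose, 3 doses have been given. Superposition: Cmin = C₀·(f + f² + … + f^3).
≈ 8.596 × (0.3182 + 0.1013 + 0.0322) ≈ 8.596 × 0.4517 ≈ 3.883 mcg/mL.

3.9 mcg/mL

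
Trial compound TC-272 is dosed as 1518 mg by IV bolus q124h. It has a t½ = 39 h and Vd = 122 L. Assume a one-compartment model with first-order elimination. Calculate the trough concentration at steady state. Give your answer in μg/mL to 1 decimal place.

τ/t½ = 124/39 ≈ 3.1795, so fraction remaining f = (1/2)^(124/39) ≈ 0.1104.
Single-dose peak C₀ = D/Vd = 1518/122 ≈ 12.443 μg/mL.
Steady-state trough Cmin,ss = C₀·f/(1−f) ≈ 12.443 × 0.1104/0.8896 ≈ 1.544 μg/mL.

1.5 μg/mL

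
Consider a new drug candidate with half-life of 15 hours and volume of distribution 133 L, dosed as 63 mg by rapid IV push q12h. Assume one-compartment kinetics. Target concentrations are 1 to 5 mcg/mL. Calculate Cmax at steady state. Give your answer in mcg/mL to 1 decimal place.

Over one 12-h interval, 12/15 ≈ 0.8 half-lives elapse, leaving f ≈ 0.5743 of each dose.
At steady state, accumulation factor R = 1/(1 − e^(−kτ)) ≈ 2.3491.
Single-dose peak C₀ = D/Vd = 63/133 ≈ 0.474 mcg/mL.
Steady-state peak Cmax,ss = C₀·R ≈ 0.474 × 2.3491 ≈ 1.113 mcg/mL.
Peak 1.1 mcg/mL vs MTC 5 mcg/mL: below toxic threshold.

1.1 mcg/mL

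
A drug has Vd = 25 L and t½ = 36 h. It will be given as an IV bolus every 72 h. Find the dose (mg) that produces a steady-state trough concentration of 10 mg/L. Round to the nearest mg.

750 mg

τ/t½ = 72/36 ≈ 2, so f = (1/2)^(72/36) ≈ 0.250000.
Cmin,ss = (D/Vd)·f/(1−f), so D = Cmin,ss·Vd·(1−f)/f.
D = 10 × 25 × (1−f)/f ≈ 10 × 25 × 3.00000 ≈ 750.00 mg.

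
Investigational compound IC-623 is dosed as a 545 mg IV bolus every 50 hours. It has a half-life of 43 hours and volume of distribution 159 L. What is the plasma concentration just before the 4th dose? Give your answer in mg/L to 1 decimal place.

f = (1/2)^(τ/t½) = (1/2)^(50/43) ≈ 0.4466.
C₀ = D/Vd = 545/159 ≈ 3.428 mg/L.
Before the 4th dose, 3 doses have been given. Superposition: Cmin = C₀·(f + f² + … + f^3).
≈ 3.428 × (0.4466 + 0.1995 + 0.0891) ≈ 3.428 × 0.7352 ≈ 2.520 mg/L.

2.5 mg/L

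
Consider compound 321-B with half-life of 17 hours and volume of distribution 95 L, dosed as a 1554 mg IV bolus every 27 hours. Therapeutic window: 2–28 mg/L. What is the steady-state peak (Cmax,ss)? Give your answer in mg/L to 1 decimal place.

τ/t½ = 27/17 ≈ 1.5882, so fraction remaining f = (1/2)^(27/17) ≈ 0.3326.
Accumulation ratio R = 1/(1 − f) ≈ 1/0.6674 ≈ 1.4984.
Each bolus raises the concentration by D/Vd = 1554/95 ≈ 16.358 mg/L.
Cmax,ss = C₀/(1 − f) ≈ 16.358/0.6674 ≈ 24.510 mg/L.
Peak 24.5 mg/L vs MTC 28 mg/L: below toxic threshold.

24.5 mg/L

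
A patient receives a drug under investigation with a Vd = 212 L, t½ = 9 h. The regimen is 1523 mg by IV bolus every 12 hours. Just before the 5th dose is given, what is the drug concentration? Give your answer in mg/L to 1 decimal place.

4.6 mg/L

f = (1/2)^(τ/t½) = (1/2)^(12/9) ≈ 0.3969.
C₀ = D/Vd = 1523/212 ≈ 7.184 mg/L.
Before the 5th dose, 4 doses have been given. Superposition: Cmin = C₀·(f + f² + … + f^4).
≈ 7.184 × (0.3969 + 0.1575 + 0.0625 + 0.0248) ≈ 7.184 × 0.6417 ≈ 4.610 mg/L.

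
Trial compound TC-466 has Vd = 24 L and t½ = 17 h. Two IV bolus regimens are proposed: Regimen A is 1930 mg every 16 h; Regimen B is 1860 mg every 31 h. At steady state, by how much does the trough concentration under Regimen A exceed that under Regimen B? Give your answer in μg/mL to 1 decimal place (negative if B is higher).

Regimen A: f = (1/2)^(16/17) ≈ 0.5208; Cmin,ss = (1930/24)·f/(1−f) ≈ 87.398 μg/mL.
Regimen B: f = (1/2)^(31/17) ≈ 0.2825; Cmin,ss = (1860/24)·f/(1−f) ≈ 30.514 μg/mL.
Difference ≈ 87.398 − 30.514 ≈ 56.884 μg/mL.

56.9 μg/mL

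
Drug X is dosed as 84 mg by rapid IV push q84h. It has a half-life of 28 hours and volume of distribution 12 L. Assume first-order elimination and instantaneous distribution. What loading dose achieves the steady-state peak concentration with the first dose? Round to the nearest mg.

96 mg

f = (1/2)^(84/28) ≈ 0.125000; accumulation ratio R = 1/(1−f) ≈ 1.14286.
Loading dose to hit Cmax,ss on first dose: D_load = D_maint·R ≈ 84 × 1.14286 ≈ 96.00 mg.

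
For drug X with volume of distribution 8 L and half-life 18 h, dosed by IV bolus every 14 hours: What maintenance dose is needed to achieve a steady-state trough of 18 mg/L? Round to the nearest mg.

103 mg

τ/t½ = 14/18 ≈ 0.77778, so f = (1/2)^(14/18) ≈ 0.583265.
Cmin,ss = (D/Vd)·f/(1−f), so D = Cmin,ss·Vd·(1−f)/f.
D = 18 × 8 × (1−f)/f ≈ 18 × 8 × 0.71449 ≈ 102.89 mg.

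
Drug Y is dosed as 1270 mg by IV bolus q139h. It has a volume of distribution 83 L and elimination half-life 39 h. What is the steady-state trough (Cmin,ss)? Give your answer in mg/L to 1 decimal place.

k = ln2/t½ = ln2/39 ≈ 0.017773 h⁻¹; fraction remaining f = e^(−kτ) = e^(−0.017773×139) ≈ 0.0845.
At steady state, accumulation factor R = 1/(1 − e^(−kτ)) ≈ 1.0923.
Single-dose peak C₀ = D/Vd = 1270/83 ≈ 15.301 mg/L.
Cmax,ss = C₀/(1 − f) ≈ 15.301/0.9155 ≈ 16.713 mg/L.
Steady-state trough Cmin,ss = Cmax,ss·f ≈ 16.713 × 0.0845 ≈ 1.412 mg/L.

1.4 mg/L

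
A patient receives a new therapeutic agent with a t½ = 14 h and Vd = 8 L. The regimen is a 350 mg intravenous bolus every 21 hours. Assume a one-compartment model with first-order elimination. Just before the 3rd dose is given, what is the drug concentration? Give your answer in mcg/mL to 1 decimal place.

20.9 mcg/mL

f = (1/2)^(τ/t½) = (1/2)^(21/14) ≈ 0.3536.
C₀ = D/Vd = 350/8 ≈ 43.750 mcg/mL.
Before the 3rd dose, 2 doses have been given. Superposition: Cmin = C₀·(f + f²).
≈ 43.750 × (0.3536 + 0.1250) ≈ 43.750 × 0.4786 ≈ 20.939 mcg/mL.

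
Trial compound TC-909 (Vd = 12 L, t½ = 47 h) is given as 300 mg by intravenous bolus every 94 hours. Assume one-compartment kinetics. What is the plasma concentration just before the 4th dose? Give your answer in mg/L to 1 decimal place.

8.2 mg/L

f = (1/2)^(τ/t½) = (1/2)^(94/47) ≈ 0.2500.
C₀ = D/Vd = 300/12 ≈ 25.000 mg/L.
Before the 4th dose, 3 doses have been given. Superposition: Cmin = C₀·(f + f² + … + f^3).
≈ 25.000 × (0.2500 + 0.0625 + 0.0156) ≈ 25.000 × 0.3281 ≈ 8.203 mg/L.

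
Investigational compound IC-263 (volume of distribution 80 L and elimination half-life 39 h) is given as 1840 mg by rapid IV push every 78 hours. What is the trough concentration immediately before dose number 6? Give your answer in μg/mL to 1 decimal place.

7.7 μg/mL

f = (1/2)^(τ/t½) = (1/2)^(78/39) ≈ 0.2500.
C₀ = D/Vd = 1840/80 ≈ 23.000 μg/mL.
Before the 6th dose, 5 doses have been given. Superposition: Cmin = C₀·(f + f² + … + f^5).
≈ 23.000 × (0.2500 + 0.0625 + 0.0156 + 0.0039 + 0.0010) ≈ 23.000 × 0.3330 ≈ 7.659 μg/mL.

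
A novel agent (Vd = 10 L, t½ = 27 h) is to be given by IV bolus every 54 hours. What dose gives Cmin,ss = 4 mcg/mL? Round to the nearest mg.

τ/t½ = 54/27 ≈ 2, so f = (1/2)^(54/27) ≈ 0.250000.
Cmin,ss = (D/Vd)·f/(1−f), so D = Cmin,ss·Vd·(1−f)/f.
D = 4 × 10 × (1−f)/f ≈ 4 × 10 × 3.00000 ≈ 120.00 mg.

120 mg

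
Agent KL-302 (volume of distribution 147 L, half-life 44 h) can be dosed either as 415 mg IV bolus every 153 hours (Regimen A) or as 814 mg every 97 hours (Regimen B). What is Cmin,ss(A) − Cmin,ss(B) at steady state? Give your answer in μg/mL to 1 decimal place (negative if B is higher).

-1.3 μg/mL

Regimen A: f = (1/2)^(153/44) ≈ 0.0898; Cmin,ss = (415/147)·f/(1−f) ≈ 0.279 μg/mL.
Regimen B: f = (1/2)^(97/44) ≈ 0.2170; Cmin,ss = (814/147)·f/(1−f) ≈ 1.535 μg/mL.
Difference ≈ 0.279 − 1.535 ≈ -1.256 μg/mL.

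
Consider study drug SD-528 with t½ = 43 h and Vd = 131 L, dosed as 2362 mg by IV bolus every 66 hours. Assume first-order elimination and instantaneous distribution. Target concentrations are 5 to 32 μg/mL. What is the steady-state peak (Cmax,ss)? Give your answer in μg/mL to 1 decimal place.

Over one 66-h interval, 66/43 ≈ 1.5349 half-lives elapse, leaving f ≈ 0.3451 of each dose.
Accumulation ratio R = 1/(1 − f) ≈ 1/0.6549 ≈ 1.5270.
Single-dose peak C₀ = D/Vd = 2362/131 ≈ 18.031 μg/mL.
Cmax,ss = C₀/(1 − f) ≈ 18.031/0.6549 ≈ 27.532 μg/mL.
Peak 27.5 μg/mL vs MTC 32 μg/mL: below toxic threshold.

27.5 μg/mL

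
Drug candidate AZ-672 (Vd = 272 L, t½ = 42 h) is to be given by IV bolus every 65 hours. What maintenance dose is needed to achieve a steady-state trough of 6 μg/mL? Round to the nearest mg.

3139 mg

τ/t½ = 65/42 ≈ 1.5476, so f = (1/2)^(65/42) ≈ 0.342074.
Cmin,ss = (D/Vd)·f/(1−f), so D = Cmin,ss·Vd·(1−f)/f.
D = 6 × 272 × (1−f)/f ≈ 6 × 272 × 1.92334 ≈ 3138.89 mg.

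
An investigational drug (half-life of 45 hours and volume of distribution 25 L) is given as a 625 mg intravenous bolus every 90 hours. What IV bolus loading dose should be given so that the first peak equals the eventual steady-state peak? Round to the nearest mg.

f = (1/2)^(90/45) ≈ 0.250000; accumulation ratio R = 1/(1−f) ≈ 1.33333.
Loading dose to hit Cmax,ss on first dose: D_load = D_maint·R ≈ 625 × 1.33333 ≈ 833.33 mg.

833 mg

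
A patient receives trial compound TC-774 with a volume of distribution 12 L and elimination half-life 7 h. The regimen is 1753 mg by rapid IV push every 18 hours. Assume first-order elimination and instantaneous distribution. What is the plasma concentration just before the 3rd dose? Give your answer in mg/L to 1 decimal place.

f = (1/2)^(τ/t½) = (1/2)^(18/7) ≈ 0.1682.
C₀ = D/Vd = 1753/12 ≈ 146.083 mg/L.
Before the 3rd dose, 2 doses have been given. Superposition: Cmin = C₀·(f + f²).
≈ 146.083 × (0.1682 + 0.0283) ≈ 146.083 × 0.1965 ≈ 28.705 mg/L.

28.7 mg/L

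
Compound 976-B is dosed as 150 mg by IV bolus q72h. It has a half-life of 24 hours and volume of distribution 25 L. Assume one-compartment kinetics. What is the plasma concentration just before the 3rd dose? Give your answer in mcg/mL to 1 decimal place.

f = (1/2)^(τ/t½) = (1/2)^(72/24) ≈ 0.1250.
C₀ = D/Vd = 150/25 ≈ 6.000 mcg/mL.
Before the 3rd dose, 2 doses have been given. Superposition: Cmin = C₀·(f + f²).
≈ 6.000 × (0.1250 + 0.0156) ≈ 6.000 × 0.1406 ≈ 0.844 mcg/mL.

0.8 mcg/mL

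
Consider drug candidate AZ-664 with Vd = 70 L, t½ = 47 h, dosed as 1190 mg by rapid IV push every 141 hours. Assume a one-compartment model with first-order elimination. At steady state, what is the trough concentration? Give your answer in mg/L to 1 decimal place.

τ = 141 h = 3 half-lives, so f = (1/2)^3 = 0.125.
Accumulation ratio R = 1/(1 − f) = 1/0.875 = 8/7.
Single-dose peak C₀ = D/Vd = 1190/70 = 17 mg/L.
Steady-state peak Cmax,ss = C₀·R = 17 × 8/7 ≈ 19.429 mg/L.
Steady-state trough Cmin,ss = Cmax,ss·f ≈ 19.429 × 0.125 ≈ 2.429 mg/L.

2.4 mg/L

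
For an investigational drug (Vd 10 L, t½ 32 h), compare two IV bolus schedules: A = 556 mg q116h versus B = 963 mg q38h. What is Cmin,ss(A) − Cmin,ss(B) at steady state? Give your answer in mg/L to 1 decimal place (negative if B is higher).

Regimen A: f = (1/2)^(116/32) ≈ 0.0811; Cmin,ss = (556/10)·f/(1−f) ≈ 4.907 mg/L.
Regimen B: f = (1/2)^(38/32) ≈ 0.4391; Cmin,ss = (963/10)·f/(1−f) ≈ 75.388 mg/L.
Difference ≈ 4.907 − 75.388 ≈ -70.481 mg/L.

-70.5 mg/L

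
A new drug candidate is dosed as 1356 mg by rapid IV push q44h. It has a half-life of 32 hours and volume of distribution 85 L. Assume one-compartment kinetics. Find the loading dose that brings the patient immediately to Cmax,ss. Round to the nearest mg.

2207 mg

f = (1/2)^(44/32) ≈ 0.385553; accumulation ratio R = 1/(1−f) ≈ 1.62748.
Loading dose to hit Cmax,ss on first dose: D_load = D_maint·R ≈ 1356 × 1.62748 ≈ 2206.86 mg.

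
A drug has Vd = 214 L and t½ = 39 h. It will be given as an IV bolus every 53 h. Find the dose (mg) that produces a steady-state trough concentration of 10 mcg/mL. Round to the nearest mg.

3349 mg

τ/t½ = 53/39 ≈ 1.359, so f = (1/2)^(53/39) ≈ 0.389859.
Cmin,ss = (D/Vd)·f/(1−f), so D = Cmin,ss·Vd·(1−f)/f.
D = 10 × 214 × (1−f)/f ≈ 10 × 214 × 1.56503 ≈ 3349.16 mg.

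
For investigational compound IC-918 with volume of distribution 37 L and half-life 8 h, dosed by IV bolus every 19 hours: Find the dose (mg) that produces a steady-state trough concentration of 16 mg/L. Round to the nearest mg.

τ/t½ = 19/8 ≈ 2.375, so f = (1/2)^(19/8) ≈ 0.192776.
Cmin,ss = (D/Vd)·f/(1−f), so D = Cmin,ss·Vd·(1−f)/f.
D = 16 × 37 × (1−f)/f ≈ 16 × 37 × 4.18737 ≈ 2478.92 mg.

2479 mg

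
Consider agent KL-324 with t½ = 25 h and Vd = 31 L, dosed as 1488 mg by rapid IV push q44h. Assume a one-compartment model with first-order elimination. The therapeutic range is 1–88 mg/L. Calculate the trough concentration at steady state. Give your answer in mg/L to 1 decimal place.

20.1 mg/L

k = ln2/t½ = ln2/25 ≈ 0.027726 h⁻¹; fraction remaining f = e^(−kτ) = e^(−0.027726×44) ≈ 0.2952.
Accumulation ratio R = 1/(1 − f) ≈ 1/0.7048 ≈ 1.4188.
Each bolus raises the concentration by D/Vd = 1488/31 ≈ 48.000 mg/L.
Steady-state peak Cmax,ss = C₀·R ≈ 48.000 × 1.4188 ≈ 68.102 mg/L.
One interval later, Cmin,ss = Cmax,ss·e^(−kτ) ≈ 68.102 × 0.2952 ≈ 20.104 mg/L.
Trough 20.1 mg/L vs MEC 1 mg/L: adequate.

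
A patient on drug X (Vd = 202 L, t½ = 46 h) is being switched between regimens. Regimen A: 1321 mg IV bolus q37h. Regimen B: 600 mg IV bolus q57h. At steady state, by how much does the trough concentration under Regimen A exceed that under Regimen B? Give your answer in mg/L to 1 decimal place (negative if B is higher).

Regimen A: f = (1/2)^(37/46) ≈ 0.5726; Cmin,ss = (1321/202)·f/(1−f) ≈ 8.761 mg/L.
Regimen B: f = (1/2)^(57/46) ≈ 0.4236; Cmin,ss = (600/202)·f/(1−f) ≈ 2.183 mg/L.
Difference ≈ 8.761 − 2.183 ≈ 6.578 mg/L.

6.6 mg/L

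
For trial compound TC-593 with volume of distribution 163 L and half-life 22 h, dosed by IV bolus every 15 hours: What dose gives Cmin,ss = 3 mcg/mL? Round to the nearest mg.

295 mg

τ/t½ = 15/22 ≈ 0.68182, so f = (1/2)^(15/22) ≈ 0.623379.
Cmin,ss = (D/Vd)·f/(1−f), so D = Cmin,ss·Vd·(1−f)/f.
D = 3 × 163 × (1−f)/f ≈ 3 × 163 × 0.60416 ≈ 295.43 mg.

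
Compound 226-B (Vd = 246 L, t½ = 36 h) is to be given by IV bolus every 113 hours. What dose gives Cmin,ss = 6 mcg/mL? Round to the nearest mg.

τ/t½ = 113/36 ≈ 3.1389, so f = (1/2)^(113/36) ≈ 0.113527.
Cmin,ss = (D/Vd)·f/(1−f), so D = Cmin,ss·Vd·(1−f)/f.
D = 6 × 246 × (1−f)/f ≈ 6 × 246 × 7.80848 ≈ 11525.32 mg.

11525 mg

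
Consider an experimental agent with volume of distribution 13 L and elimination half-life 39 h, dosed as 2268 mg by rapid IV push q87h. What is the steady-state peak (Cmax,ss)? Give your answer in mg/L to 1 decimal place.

221.7 mg/L

Over one 87-h interval, 87/39 ≈ 2.2308 half-lives elapse, leaving f ≈ 0.2130 of each dose.
Accumulation ratio R = 1/(1 − f) ≈ 1/0.7870 ≈ 1.2706.
Each bolus raises the concentration by D/Vd = 2268/13 ≈ 174.462 mg/L.
Steady-state peak Cmax,ss = C₀·R ≈ 174.462 × 1.2706 ≈ 221.671 mg/L.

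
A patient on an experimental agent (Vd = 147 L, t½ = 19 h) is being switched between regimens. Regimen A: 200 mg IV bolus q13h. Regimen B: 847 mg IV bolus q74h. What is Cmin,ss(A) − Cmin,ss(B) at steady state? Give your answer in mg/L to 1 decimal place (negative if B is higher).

Regimen A: f = (1/2)^(13/19) ≈ 0.6223; Cmin,ss = (200/147)·f/(1−f) ≈ 2.242 mg/L.
Regimen B: f = (1/2)^(74/19) ≈ 0.0672; Cmin,ss = (847/147)·f/(1−f) ≈ 0.415 mg/L.
Difference ≈ 2.242 − 0.415 ≈ 1.827 mg/L.

1.8 mg/L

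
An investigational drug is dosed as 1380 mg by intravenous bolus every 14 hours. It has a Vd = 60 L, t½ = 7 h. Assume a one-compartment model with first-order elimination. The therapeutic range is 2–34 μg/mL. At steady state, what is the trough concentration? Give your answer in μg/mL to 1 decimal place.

7.7 μg/mL

τ = 14 h = 2 half-lives, so f = (1/2)^2 = 0.25.
At steady state, R = 1/(1 − 0.25) = 4/3.
Single-dose peak C₀ = D/Vd = 1380/60 = 23 μg/mL.
Steady-state peak Cmax,ss = C₀·R = 23 × 4/3 ≈ 30.667 μg/mL.
Steady-state trough Cmin,ss = Cmax,ss·f ≈ 30.667 × 0.25 ≈ 7.667 μg/mL.
Trough 7.7 μg/mL vs MEC 2 μg/mL: adequate.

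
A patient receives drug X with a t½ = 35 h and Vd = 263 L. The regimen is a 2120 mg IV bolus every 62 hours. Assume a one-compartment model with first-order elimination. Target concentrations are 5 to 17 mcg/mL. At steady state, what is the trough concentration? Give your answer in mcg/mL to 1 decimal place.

3.3 mcg/mL

k = ln2/t½ = ln2/35 ≈ 0.019804 h⁻¹; fraction remaining f = e^(−kτ) = e^(−0.019804×62) ≈ 0.2929.
Accumulation ratio R = 1/(1 − f) ≈ 1/0.7071 ≈ 1.4142.
Single-dose peak C₀ = D/Vd = 2120/263 ≈ 8.061 mcg/mL.
Cmax,ss = C₀/(1 − f) ≈ 8.061/0.7071 ≈ 11.400 mcg/mL.
One interval later, Cmin,ss = Cmax,ss·e^(−kτ) ≈ 11.400 × 0.2929 ≈ 3.339 mcg/mL.
Trough 3.3 mcg/mL vs MEC 5 mcg/mL: subtherapeutic.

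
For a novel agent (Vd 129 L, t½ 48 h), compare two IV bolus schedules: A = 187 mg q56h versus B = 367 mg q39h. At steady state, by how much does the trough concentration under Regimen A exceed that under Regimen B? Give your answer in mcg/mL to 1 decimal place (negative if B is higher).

Regimen A: f = (1/2)^(56/48) ≈ 0.4454; Cmin,ss = (187/129)·f/(1−f) ≈ 1.164 mcg/mL.
Regimen B: f = (1/2)^(39/48) ≈ 0.5694; Cmin,ss = (367/129)·f/(1−f) ≈ 3.762 mcg/mL.
Difference ≈ 1.164 − 3.762 ≈ -2.598 mcg/mL.

-2.6 mcg/mL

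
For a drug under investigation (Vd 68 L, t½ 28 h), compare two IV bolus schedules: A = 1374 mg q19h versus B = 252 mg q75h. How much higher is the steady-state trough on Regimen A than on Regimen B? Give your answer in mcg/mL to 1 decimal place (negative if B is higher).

Regimen A: f = (1/2)^(19/28) ≈ 0.6248; Cmin,ss = (1374/68)·f/(1−f) ≈ 33.648 mcg/mL.
Regimen B: f = (1/2)^(75/28) ≈ 0.1562; Cmin,ss = (252/68)·f/(1−f) ≈ 0.686 mcg/mL.
Difference ≈ 33.648 − 0.686 ≈ 32.962 mcg/mL.

33.0 mcg/mL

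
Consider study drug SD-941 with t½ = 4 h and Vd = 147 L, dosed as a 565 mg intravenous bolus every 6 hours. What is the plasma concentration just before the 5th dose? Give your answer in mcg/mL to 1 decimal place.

2.1 mcg/mL

f = (1/2)^(τ/t½) = (1/2)^(6/4) ≈ 0.3536.
C₀ = D/Vd = 565/147 ≈ 3.844 mcg/mL.
Before the 5th dose, 4 doses have been given. Superposition: Cmin = C₀·(f + f² + … + f^4).
≈ 3.844 × (0.3536 + 0.1250 + 0.0442 + 0.0156) ≈ 3.844 × 0.5384 ≈ 2.070 mcg/mL.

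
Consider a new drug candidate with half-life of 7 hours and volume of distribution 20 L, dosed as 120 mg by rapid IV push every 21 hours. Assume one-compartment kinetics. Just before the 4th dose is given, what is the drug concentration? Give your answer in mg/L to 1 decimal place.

0.9 mg/L

f = (1/2)^(τ/t½) = (1/2)^(21/7) ≈ 0.1250.
C₀ = D/Vd = 120/20 ≈ 6.000 mg/L.
Before the 4th dose, 3 doses have been given. Superposition: Cmin = C₀·(f + f² + … + f^3).
≈ 6.000 × (0.1250 + 0.0156 + 0.0020) ≈ 6.000 × 0.1426 ≈ 0.856 mg/L.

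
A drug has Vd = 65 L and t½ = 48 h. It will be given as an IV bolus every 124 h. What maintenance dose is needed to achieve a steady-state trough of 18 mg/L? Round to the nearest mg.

5842 mg

τ/t½ = 124/48 ≈ 2.5833, so f = (1/2)^(124/48) ≈ 0.166855.
Cmin,ss = (D/Vd)·f/(1−f), so D = Cmin,ss·Vd·(1−f)/f.
D = 18 × 65 × (1−f)/f ≈ 18 × 65 × 4.99323 ≈ 5842.08 mg.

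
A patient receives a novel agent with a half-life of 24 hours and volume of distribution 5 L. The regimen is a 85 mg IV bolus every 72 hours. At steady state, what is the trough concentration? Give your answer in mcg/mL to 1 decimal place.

2.4 mcg/mL

τ = 72 h = 3 half-lives, so f = (1/2)^3 = 0.125.
Accumulation ratio R = 1/(1 − f) = 1/0.875 = 8/7.
Single-dose peak C₀ = D/Vd = 85/5 = 17 mcg/mL.
Steady-state peak Cmax,ss = C₀·R = 17 × 8/7 ≈ 19.429 mcg/mL.
Steady-state trough Cmin,ss = Cmax,ss·f ≈ 19.429 × 0.125 ≈ 2.429 mcg/mL.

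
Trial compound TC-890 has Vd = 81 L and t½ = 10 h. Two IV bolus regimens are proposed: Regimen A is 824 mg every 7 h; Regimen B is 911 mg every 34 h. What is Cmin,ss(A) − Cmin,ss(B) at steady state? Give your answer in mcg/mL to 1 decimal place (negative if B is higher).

Regimen A: f = (1/2)^(7/10) ≈ 0.6156; Cmin,ss = (824/81)·f/(1−f) ≈ 16.291 mcg/mL.
Regimen B: f = (1/2)^(34/10) ≈ 0.0947; Cmin,ss = (911/81)·f/(1−f) ≈ 1.176 mcg/mL.
Difference ≈ 16.291 − 1.176 ≈ 15.115 mcg/mL.

15.1 mcg/mL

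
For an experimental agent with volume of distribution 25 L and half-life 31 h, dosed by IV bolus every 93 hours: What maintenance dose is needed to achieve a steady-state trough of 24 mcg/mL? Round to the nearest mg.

4200 mg

τ/t½ = 93/31 ≈ 3, so f = (1/2)^(93/31) ≈ 0.125000.
Cmin,ss = (D/Vd)·f/(1−f), so D = Cmin,ss·Vd·(1−f)/f.
D = 24 × 25 × (1−f)/f ≈ 24 × 25 × 7.00000 ≈ 4200.00 mg.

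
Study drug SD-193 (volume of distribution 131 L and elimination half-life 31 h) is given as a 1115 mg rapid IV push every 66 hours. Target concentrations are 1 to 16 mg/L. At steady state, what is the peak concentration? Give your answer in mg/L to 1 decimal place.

k = ln2/t½ = ln2/31 ≈ 0.022360 h⁻¹; fraction remaining f = e^(−kτ) = e^(−0.022360×66) ≈ 0.2286.
At steady state, accumulation factor R = 1/(1 − e^(−kτ)) ≈ 1.2963.
Each bolus raises the concentration by D/Vd = 1115/131 ≈ 8.511 mg/L.
Cmax,ss = C₀/(1 − f) ≈ 8.511/0.7714 ≈ 11.033 mg/L.
Peak 11.0 mg/L vs MTC 16 mg/L: below toxic threshold.

11.0 mg/L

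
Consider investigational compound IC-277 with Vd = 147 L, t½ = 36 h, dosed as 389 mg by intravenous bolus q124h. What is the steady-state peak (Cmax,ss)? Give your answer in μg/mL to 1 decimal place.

2.9 μg/mL

Over one 124-h interval, 124/36 ≈ 3.4444 half-lives elapse, leaving f ≈ 0.0919 of each dose.
At steady state, accumulation factor R = 1/(1 − e^(−kτ)) ≈ 1.1012.
Single-dose peak C₀ = D/Vd = 389/147 ≈ 2.646 μg/mL.
Steady-state peak Cmax,ss = C₀·R ≈ 2.646 × 1.1012 ≈ 2.914 μg/mL.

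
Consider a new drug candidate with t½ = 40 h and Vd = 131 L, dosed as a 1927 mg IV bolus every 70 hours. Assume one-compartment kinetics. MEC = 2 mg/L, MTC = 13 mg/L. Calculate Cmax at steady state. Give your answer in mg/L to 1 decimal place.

k = ln2/t½ = ln2/40 ≈ 0.017329 h⁻¹; fraction remaining f = e^(−kτ) = e^(−0.017329×70) ≈ 0.2973.
Accumulation ratio R = 1/(1 − f) ≈ 1/0.7027 ≈ 1.4231.
Single-dose peak C₀ = D/Vd = 1927/131 ≈ 14.710 mg/L.
Steady-state peak Cmax,ss = C₀·R ≈ 14.710 × 1.4231 ≈ 20.934 mg/L.
Peak 20.9 mg/L vs MTC 13 mg/L: exceeds toxic threshold.

20.9 mg/L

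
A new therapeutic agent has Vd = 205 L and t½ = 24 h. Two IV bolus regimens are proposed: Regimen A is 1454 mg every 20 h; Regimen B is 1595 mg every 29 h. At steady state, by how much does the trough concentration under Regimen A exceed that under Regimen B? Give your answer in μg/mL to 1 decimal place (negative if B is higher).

Regimen A: f = (1/2)^(20/24) ≈ 0.5612; Cmin,ss = (1454/205)·f/(1−f) ≈ 9.071 μg/mL.
Regimen B: f = (1/2)^(29/24) ≈ 0.4328; Cmin,ss = (1595/205)·f/(1−f) ≈ 5.937 μg/mL.
Difference ≈ 9.071 − 5.937 ≈ 3.134 μg/mL.

3.1 μg/mL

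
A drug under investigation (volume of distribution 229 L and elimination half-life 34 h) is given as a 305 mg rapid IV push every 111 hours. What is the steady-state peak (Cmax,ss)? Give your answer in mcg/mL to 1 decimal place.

1.5 mcg/mL

τ/t½ = 111/34 ≈ 3.2647, so fraction remaining f = (1/2)^(111/34) ≈ 0.1040.
Accumulation ratio R = 1/(1 − f) ≈ 1/0.8960 ≈ 1.1161.
Each bolus raises the concentration by D/Vd = 305/229 ≈ 1.332 mcg/mL.
Cmax,ss = C₀/(1 − f) ≈ 1.332/0.8960 ≈ 1.487 mcg/mL.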